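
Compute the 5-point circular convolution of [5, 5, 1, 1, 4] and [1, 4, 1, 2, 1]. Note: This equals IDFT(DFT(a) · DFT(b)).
Either evaluate y[k] = Σ_j a[j]·b[(k-j) mod 5] directly, or use IDFT(DFT(a) · DFT(b)). y[0] = 5×1 + 5×1 + 1×2 + 1×1 + 4×4 = 29; y[1] = 5×4 + 5×1 + 1×1 + 1×2 + 4×1 = 32; y[2] = 5×1 + 5×4 + 1×1 + 1×1 + 4×2 = 35; y[3] = 5×2 + 5×1 + 1×4 + 1×1 + 4×1 = 24; y[4] = 5×1 + 5×2 + 1×1 + 1×4 + 4×1 = 24. Result: [29, 32, 35, 24, 24]

[29, 32, 35, 24, 24]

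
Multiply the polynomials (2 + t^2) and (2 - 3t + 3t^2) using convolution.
Ascending coefficients: a = [2, 0, 1], b = [2, -3, 3]. c[0] = 2×2 = 4; c[1] = 2×-3 + 0×2 = -6; c[2] = 2×3 + 0×-3 + 1×2 = 8; c[3] = 0×3 + 1×-3 = -3; c[4] = 1×3 = 3. Result coefficients: [4, -6, 8, -3, 3] → 4 - 6t + 8t^2 - 3t^3 + 3t^4

4 - 6t + 8t^2 - 3t^3 + 3t^4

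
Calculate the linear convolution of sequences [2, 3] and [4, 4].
y[0] = 2×4 = 8; y[1] = 2×4 + 3×4 = 20; y[2] = 3×4 = 12

[8, 20, 12]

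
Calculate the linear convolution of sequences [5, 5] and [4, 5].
y[0] = 5×4 = 20; y[1] = 5×5 + 5×4 = 45; y[2] = 5×5 = 25

[20, 45, 25]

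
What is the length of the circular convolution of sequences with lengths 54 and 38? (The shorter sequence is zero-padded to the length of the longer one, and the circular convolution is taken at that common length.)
Circular convolution (zero-padding the shorter input) has length max(m, n) = max(54, 38) = 54

54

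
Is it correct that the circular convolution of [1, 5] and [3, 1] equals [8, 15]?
Recompute circular convolution of [1, 5] and [3, 1]: y[0] = 1×3 + 5×1 = 8; y[1] = 1×1 + 5×3 = 16 → [8, 16]. Compare to given [8, 15]: they differ at index 1: given 15, correct 16, so answer: No

No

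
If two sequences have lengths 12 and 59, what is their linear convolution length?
Linear/full convolution length: m + n - 1 = 12 + 59 - 1 = 70

70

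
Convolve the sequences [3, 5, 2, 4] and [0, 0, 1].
y[0] = 3×0 = 0; y[1] = 3×0 + 5×0 = 0; y[2] = 3×1 + 5×0 + 2×0 = 3; y[3] = 5×1 + 2×0 + 4×0 = 5; y[4] = 2×1 + 4×0 = 2; y[5] = 4×1 = 4

[0, 0, 3, 5, 2, 4]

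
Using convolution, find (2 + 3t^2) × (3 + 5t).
Ascending coefficients: a = [2, 0, 3], b = [3, 5]. c[0] = 2×3 = 6; c[1] = 2×5 + 0×3 = 10; c[2] = 0×5 + 3×3 = 9; c[3] = 3×5 = 15. Result coefficients: [6, 10, 9, 15] → 6 + 10t + 9t^2 + 15t^3

6 + 10t + 9t^2 + 15t^3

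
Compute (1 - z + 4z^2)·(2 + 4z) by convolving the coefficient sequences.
Ascending coefficients: a = [1, -1, 4], b = [2, 4]. c[0] = 1×2 = 2; c[1] = 1×4 + -1×2 = 2; c[2] = -1×4 + 4×2 = 4; c[3] = 4×4 = 16. Result coefficients: [2, 2, 4, 16] → 2 + 2z + 4z^2 + 16z^3

2 + 2z + 4z^2 + 16z^3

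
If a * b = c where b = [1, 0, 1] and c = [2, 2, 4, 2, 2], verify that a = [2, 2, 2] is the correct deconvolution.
Forward-compute [2, 2, 2] * [1, 0, 1]: c[0] = 2×1 = 2; c[1] = 2×0 + 2×1 = 2; c[2] = 2×1 + 2×0 + 2×1 = 4; c[3] = 2×1 + 2×0 = 2; c[4] = 2×1 = 2 → [2, 2, 4, 2, 2]. Matches given c = [2, 2, 4, 2, 2], so verified.

Verified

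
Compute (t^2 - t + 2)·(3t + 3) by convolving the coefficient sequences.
Ascending coefficients: a = [2, -1, 1], b = [3, 3]. c[0] = 2×3 = 6; c[1] = 2×3 + -1×3 = 3; c[2] = -1×3 + 1×3 = 0; c[3] = 1×3 = 3. Result coefficients: [6, 3, 0, 3] → 3t^3 + 3t + 6

3t^3 + 3t + 6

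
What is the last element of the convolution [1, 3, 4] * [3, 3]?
Use y[k] = Σ_i a[i]·b[k-i] at k=3. y[3] = 4×3 = 12

12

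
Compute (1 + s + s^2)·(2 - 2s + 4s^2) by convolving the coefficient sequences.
Ascending coefficients: a = [1, 1, 1], b = [2, -2, 4]. c[0] = 1×2 = 2; c[1] = 1×-2 + 1×2 = 0; c[2] = 1×4 + 1×-2 + 1×2 = 4; c[3] = 1×4 + 1×-2 = 2; c[4] = 1×4 = 4. Result coefficients: [2, 0, 4, 2, 4] → 2 + 4s^2 + 2s^3 + 4s^4

2 + 4s^2 + 2s^3 + 4s^4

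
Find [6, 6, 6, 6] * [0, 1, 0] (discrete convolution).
y[0] = 6×0 = 0; y[1] = 6×1 + 6×0 = 6; y[2] = 6×0 + 6×1 + 6×0 = 6; y[3] = 6×0 + 6×1 + 6×0 = 6; y[4] = 6×0 + 6×1 = 6; y[5] = 6×0 = 0

[0, 6, 6, 6, 6, 0]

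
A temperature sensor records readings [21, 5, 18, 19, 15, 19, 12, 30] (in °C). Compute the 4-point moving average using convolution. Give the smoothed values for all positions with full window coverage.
4-point moving average kernel = [1, 1, 1, 1]. Apply in 'valid' mode (full window coverage): avg[0] = (21 + 5 + 18 + 19) / 4 = 15.75; avg[1] = (5 + 18 + 19 + 15) / 4 = 14.25; avg[2] = (18 + 19 + 15 + 19) / 4 = 17.75; avg[3] = (19 + 15 + 19 + 12) / 4 = 16.25; avg[4] = (15 + 19 + 12 + 30) / 4 = 19.0. Smoothed values: [15.75, 14.25, 17.75, 16.25, 19.0]

[15.75, 14.25, 17.75, 16.25, 19.0]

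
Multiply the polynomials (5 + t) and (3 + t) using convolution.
Ascending coefficients: a = [5, 1], b = [3, 1]. c[0] = 5×3 = 15; c[1] = 5×1 + 1×3 = 8; c[2] = 1×1 = 1. Result coefficients: [15, 8, 1] → 15 + 8t + t^2

15 + 8t + t^2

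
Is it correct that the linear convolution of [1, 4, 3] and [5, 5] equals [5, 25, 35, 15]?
Recompute linear convolution of [1, 4, 3] and [5, 5]: y[0] = 1×5 = 5; y[1] = 1×5 + 4×5 = 25; y[2] = 4×5 + 3×5 = 35; y[3] = 3×5 = 15 → [5, 25, 35, 15]. Given [5, 25, 35, 15] matches, so answer: Yes

Yes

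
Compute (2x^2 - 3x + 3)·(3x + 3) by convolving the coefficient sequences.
Ascending coefficients: a = [3, -3, 2], b = [3, 3]. c[0] = 3×3 = 9; c[1] = 3×3 + -3×3 = 0; c[2] = -3×3 + 2×3 = -3; c[3] = 2×3 = 6. Result coefficients: [9, 0, -3, 6] → 6x^3 - 3x^2 + 9

6x^3 - 3x^2 + 9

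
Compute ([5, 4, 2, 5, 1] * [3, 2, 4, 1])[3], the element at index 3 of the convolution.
Use y[k] = Σ_i a[i]·b[k-i] at k=3. y[3] = 5×1 + 4×4 + 2×2 + 5×3 = 40

40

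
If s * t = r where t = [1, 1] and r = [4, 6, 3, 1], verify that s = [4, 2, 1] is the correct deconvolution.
Forward-compute [4, 2, 1] * [1, 1]: r[0] = 4×1 = 4; r[1] = 4×1 + 2×1 = 6; r[2] = 2×1 + 1×1 = 3; r[3] = 1×1 = 1 → [4, 6, 3, 1]. Matches given r = [4, 6, 3, 1], so verified.

Verified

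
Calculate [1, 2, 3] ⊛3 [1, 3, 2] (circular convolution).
Use y[k] = Σ_j x[j]·h[(k-j) mod 3]. y[0] = 1×1 + 2×2 + 3×3 = 14; y[1] = 1×3 + 2×1 + 3×2 = 11; y[2] = 1×2 + 2×3 + 3×1 = 11. Result: [14, 11, 11]

[14, 11, 11]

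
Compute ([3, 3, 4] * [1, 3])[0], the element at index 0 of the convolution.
Use y[k] = Σ_i a[i]·b[k-i] at k=0. y[0] = 3×1 = 3

3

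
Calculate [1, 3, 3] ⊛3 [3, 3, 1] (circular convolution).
Use y[k] = Σ_j u[j]·v[(k-j) mod 3]. y[0] = 1×3 + 3×1 + 3×3 = 15; y[1] = 1×3 + 3×3 + 3×1 = 15; y[2] = 1×1 + 3×3 + 3×3 = 19. Result: [15, 15, 19]

[15, 15, 19]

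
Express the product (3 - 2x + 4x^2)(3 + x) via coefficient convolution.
Ascending coefficients: a = [3, -2, 4], b = [3, 1]. c[0] = 3×3 = 9; c[1] = 3×1 + -2×3 = -3; c[2] = -2×1 + 4×3 = 10; c[3] = 4×1 = 4. Result coefficients: [9, -3, 10, 4] → 9 - 3x + 10x^2 + 4x^3

9 - 3x + 10x^2 + 4x^3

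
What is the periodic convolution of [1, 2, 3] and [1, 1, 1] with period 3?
Use y[k] = Σ_j x[j]·h[(k-j) mod 3]. y[0] = 1×1 + 2×1 + 3×1 = 6; y[1] = 1×1 + 2×1 + 3×1 = 6; y[2] = 1×1 + 2×1 + 3×1 = 6. Result: [6, 6, 6]

[6, 6, 6]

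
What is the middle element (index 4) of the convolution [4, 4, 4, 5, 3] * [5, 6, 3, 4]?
Use y[k] = Σ_i a[i]·b[k-i] at k=4. y[4] = 4×4 + 4×3 + 5×6 + 3×5 = 73

73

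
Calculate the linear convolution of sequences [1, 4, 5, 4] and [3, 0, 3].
y[0] = 1×3 = 3; y[1] = 1×0 + 4×3 = 12; y[2] = 1×3 + 4×0 + 5×3 = 18; y[3] = 4×3 + 5×0 + 4×3 = 24; y[4] = 5×3 + 4×0 = 15; y[5] = 4×3 = 12

[3, 12, 18, 24, 15, 12]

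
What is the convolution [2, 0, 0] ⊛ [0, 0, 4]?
y[0] = 2×0 = 0; y[1] = 2×0 + 0×0 = 0; y[2] = 2×4 + 0×0 + 0×0 = 8; y[3] = 0×4 + 0×0 = 0; y[4] = 0×4 = 0

[0, 0, 8, 0, 0]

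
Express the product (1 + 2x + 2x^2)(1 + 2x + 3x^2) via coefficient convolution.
Ascending coefficients: a = [1, 2, 2], b = [1, 2, 3]. c[0] = 1×1 = 1; c[1] = 1×2 + 2×1 = 4; c[2] = 1×3 + 2×2 + 2×1 = 9; c[3] = 2×3 + 2×2 = 10; c[4] = 2×3 = 6. Result coefficients: [1, 4, 9, 10, 6] → 1 + 4x + 9x^2 + 10x^3 + 6x^4

1 + 4x + 9x^2 + 10x^3 + 6x^4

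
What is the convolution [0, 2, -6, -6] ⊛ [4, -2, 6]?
y[0] = 0×4 = 0; y[1] = 0×-2 + 2×4 = 8; y[2] = 0×6 + 2×-2 + -6×4 = -28; y[3] = 2×6 + -6×-2 + -6×4 = 0; y[4] = -6×6 + -6×-2 = -24; y[5] = -6×6 = -36

[0, 8, -28, 0, -24, -36]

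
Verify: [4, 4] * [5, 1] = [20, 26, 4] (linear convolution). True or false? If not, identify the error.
Recompute linear convolution of [4, 4] and [5, 1]: y[0] = 4×5 = 20; y[1] = 4×1 + 4×5 = 24; y[2] = 4×1 = 4 → [20, 24, 4]. Compare to given [20, 26, 4]: they differ at index 1: given 26, correct 24, so answer: No

No. Error at index 1: given 26, correct 24.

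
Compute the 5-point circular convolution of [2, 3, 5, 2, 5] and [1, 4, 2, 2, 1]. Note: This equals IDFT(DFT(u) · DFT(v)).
Either evaluate y[k] = Σ_j u[j]·v[(k-j) mod 5] directly, or use IDFT(DFT(u) · DFT(v)). y[0] = 2×1 + 3×1 + 5×2 + 2×2 + 5×4 = 39; y[1] = 2×4 + 3×1 + 5×1 + 2×2 + 5×2 = 30; y[2] = 2×2 + 3×4 + 5×1 + 2×1 + 5×2 = 33; y[3] = 2×2 + 3×2 + 5×4 + 2×1 + 5×1 = 37; y[4] = 2×1 + 3×2 + 5×2 + 2×4 + 5×1 = 31. Result: [39, 30, 33, 37, 31]

[39, 30, 33, 37, 31]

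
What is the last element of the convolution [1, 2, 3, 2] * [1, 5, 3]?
Use y[k] = Σ_i a[i]·b[k-i] at k=5. y[5] = 2×3 = 6

6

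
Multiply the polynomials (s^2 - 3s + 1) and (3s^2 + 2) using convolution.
Ascending coefficients: a = [1, -3, 1], b = [2, 0, 3]. c[0] = 1×2 = 2; c[1] = 1×0 + -3×2 = -6; c[2] = 1×3 + -3×0 + 1×2 = 5; c[3] = -3×3 + 1×0 = -9; c[4] = 1×3 = 3. Result coefficients: [2, -6, 5, -9, 3] → 3s^4 - 9s^3 + 5s^2 - 6s + 2

3s^4 - 9s^3 + 5s^2 - 6s + 2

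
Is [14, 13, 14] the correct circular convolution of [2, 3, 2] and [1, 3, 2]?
Recompute circular convolution of [2, 3, 2] and [1, 3, 2]: y[0] = 2×1 + 3×2 + 2×3 = 14; y[1] = 2×3 + 3×1 + 2×2 = 13; y[2] = 2×2 + 3×3 + 2×1 = 15 → [14, 13, 15]. Compare to given [14, 13, 14]: they differ at index 2: given 14, correct 15, so answer: No

No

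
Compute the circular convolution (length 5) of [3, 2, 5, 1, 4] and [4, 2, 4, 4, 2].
Use y[k] = Σ_j s[j]·t[(k-j) mod 5]. y[0] = 3×4 + 2×2 + 5×4 + 1×4 + 4×2 = 48; y[1] = 3×2 + 2×4 + 5×2 + 1×4 + 4×4 = 44; y[2] = 3×4 + 2×2 + 5×4 + 1×2 + 4×4 = 54; y[3] = 3×4 + 2×4 + 5×2 + 1×4 + 4×2 = 42; y[4] = 3×2 + 2×4 + 5×4 + 1×2 + 4×4 = 52. Result: [48, 44, 54, 42, 52]

[48, 44, 54, 42, 52]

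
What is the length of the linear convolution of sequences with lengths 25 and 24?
Linear/full convolution length: m + n - 1 = 25 + 24 - 1 = 48

48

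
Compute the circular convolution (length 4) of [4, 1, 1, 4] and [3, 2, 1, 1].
Use y[k] = Σ_j a[j]·b[(k-j) mod 4]. y[0] = 4×3 + 1×1 + 1×1 + 4×2 = 22; y[1] = 4×2 + 1×3 + 1×1 + 4×1 = 16; y[2] = 4×1 + 1×2 + 1×3 + 4×1 = 13; y[3] = 4×1 + 1×1 + 1×2 + 4×3 = 19. Result: [22, 16, 13, 19]

[22, 16, 13, 19]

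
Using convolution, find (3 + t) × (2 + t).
Ascending coefficients: a = [3, 1], b = [2, 1]. c[0] = 3×2 = 6; c[1] = 3×1 + 1×2 = 5; c[2] = 1×1 = 1. Result coefficients: [6, 5, 1] → 6 + 5t + t^2

6 + 5t + t^2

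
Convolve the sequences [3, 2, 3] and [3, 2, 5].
y[0] = 3×3 = 9; y[1] = 3×2 + 2×3 = 12; y[2] = 3×5 + 2×2 + 3×3 = 28; y[3] = 2×5 + 3×2 = 16; y[4] = 3×5 = 15

[9, 12, 28, 16, 15]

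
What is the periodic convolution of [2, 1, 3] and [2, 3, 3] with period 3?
Use y[k] = Σ_j a[j]·b[(k-j) mod 3]. y[0] = 2×2 + 1×3 + 3×3 = 16; y[1] = 2×3 + 1×2 + 3×3 = 17; y[2] = 2×3 + 1×3 + 3×2 = 15. Result: [16, 17, 15]

[16, 17, 15]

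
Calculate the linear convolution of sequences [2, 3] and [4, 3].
y[0] = 2×4 = 8; y[1] = 2×3 + 3×4 = 18; y[2] = 3×3 = 9

[8, 18, 9]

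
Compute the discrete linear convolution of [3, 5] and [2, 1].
y[0] = 3×2 = 6; y[1] = 3×1 + 5×2 = 13; y[2] = 5×1 = 5

[6, 13, 5]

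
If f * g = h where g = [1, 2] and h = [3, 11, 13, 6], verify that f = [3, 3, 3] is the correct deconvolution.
Forward-compute [3, 3, 3] * [1, 2]: h[0] = 3×1 = 3; h[1] = 3×2 + 3×1 = 9; h[2] = 3×2 + 3×1 = 9; h[3] = 3×2 = 6 → [3, 9, 9, 6]. Does not match given h = [3, 11, 13, 6].

Not verified. [3, 3, 3] * [1, 2] = [3, 9, 9, 6], which differs from [3, 11, 13, 6] at index 1.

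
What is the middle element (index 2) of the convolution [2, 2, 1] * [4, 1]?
Use y[k] = Σ_i a[i]·b[k-i] at k=2. y[2] = 2×1 + 1×4 = 6

6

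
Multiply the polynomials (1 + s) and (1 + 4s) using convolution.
Ascending coefficients: a = [1, 1], b = [1, 4]. c[0] = 1×1 = 1; c[1] = 1×4 + 1×1 = 5; c[2] = 1×4 = 4. Result coefficients: [1, 5, 4] → 1 + 5s + 4s^2

1 + 5s + 4s^2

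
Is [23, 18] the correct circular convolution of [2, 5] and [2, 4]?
Recompute circular convolution of [2, 5] and [2, 4]: y[0] = 2×2 + 5×4 = 24; y[1] = 2×4 + 5×2 = 18 → [24, 18]. Compare to given [23, 18]: they differ at index 0: given 23, correct 24, so answer: No

No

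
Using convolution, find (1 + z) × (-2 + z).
Ascending coefficients: a = [1, 1], b = [-2, 1]. c[0] = 1×-2 = -2; c[1] = 1×1 + 1×-2 = -1; c[2] = 1×1 = 1. Result coefficients: [-2, -1, 1] → -2 - z + z^2

-2 - z + z^2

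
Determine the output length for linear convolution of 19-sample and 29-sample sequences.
Linear/full convolution length: m + n - 1 = 19 + 29 - 1 = 47

47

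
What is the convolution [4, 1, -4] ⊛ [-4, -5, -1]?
y[0] = 4×-4 = -16; y[1] = 4×-5 + 1×-4 = -24; y[2] = 4×-1 + 1×-5 + -4×-4 = 7; y[3] = 1×-1 + -4×-5 = 19; y[4] = -4×-1 = 4

[-16, -24, 7, 19, 4]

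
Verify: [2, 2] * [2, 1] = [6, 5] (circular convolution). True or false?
Recompute circular convolution of [2, 2] and [2, 1]: y[0] = 2×2 + 2×1 = 6; y[1] = 2×1 + 2×2 = 6 → [6, 6]. Compare to given [6, 5]: they differ at index 1: given 5, correct 6, so answer: No

No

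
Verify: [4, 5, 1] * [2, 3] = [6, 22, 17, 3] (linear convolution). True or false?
Recompute linear convolution of [4, 5, 1] and [2, 3]: y[0] = 4×2 = 8; y[1] = 4×3 + 5×2 = 22; y[2] = 5×3 + 1×2 = 17; y[3] = 1×3 = 3 → [8, 22, 17, 3]. Compare to given [6, 22, 17, 3]: they differ at index 0: given 6, correct 8, so answer: No

No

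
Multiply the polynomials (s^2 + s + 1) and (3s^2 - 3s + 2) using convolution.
Ascending coefficients: a = [1, 1, 1], b = [2, -3, 3]. c[0] = 1×2 = 2; c[1] = 1×-3 + 1×2 = -1; c[2] = 1×3 + 1×-3 + 1×2 = 2; c[3] = 1×3 + 1×-3 = 0; c[4] = 1×3 = 3. Result coefficients: [2, -1, 2, 0, 3] → 3s^4 + 2s^2 - s + 2

3s^4 + 2s^2 - s + 2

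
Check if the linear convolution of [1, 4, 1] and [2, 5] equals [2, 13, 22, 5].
Recompute linear convolution of [1, 4, 1] and [2, 5]: y[0] = 1×2 = 2; y[1] = 1×5 + 4×2 = 13; y[2] = 4×5 + 1×2 = 22; y[3] = 1×5 = 5 → [2, 13, 22, 5]. Given [2, 13, 22, 5] matches, so answer: Yes

Yes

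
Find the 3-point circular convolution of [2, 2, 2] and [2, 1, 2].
Use y[k] = Σ_j s[j]·t[(k-j) mod 3]. y[0] = 2×2 + 2×2 + 2×1 = 10; y[1] = 2×1 + 2×2 + 2×2 = 10; y[2] = 2×2 + 2×1 + 2×2 = 10. Result: [10, 10, 10]

[10, 10, 10]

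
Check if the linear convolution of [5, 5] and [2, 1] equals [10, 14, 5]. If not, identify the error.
Recompute linear convolution of [5, 5] and [2, 1]: y[0] = 5×2 = 10; y[1] = 5×1 + 5×2 = 15; y[2] = 5×1 = 5 → [10, 15, 5]. Compare to given [10, 14, 5]: they differ at index 1: given 14, correct 15, so answer: No

No. Error at index 1: given 14, correct 15.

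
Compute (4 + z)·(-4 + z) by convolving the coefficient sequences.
Ascending coefficients: a = [4, 1], b = [-4, 1]. c[0] = 4×-4 = -16; c[1] = 4×1 + 1×-4 = 0; c[2] = 1×1 = 1. Result coefficients: [-16, 0, 1] → -16 + z^2

-16 + z^2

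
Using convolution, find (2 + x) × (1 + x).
Ascending coefficients: a = [2, 1], b = [1, 1]. c[0] = 2×1 = 2; c[1] = 2×1 + 1×1 = 3; c[2] = 1×1 = 1. Result coefficients: [2, 3, 1] → 2 + 3x + x^2

2 + 3x + x^2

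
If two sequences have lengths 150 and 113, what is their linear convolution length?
Linear/full convolution length: m + n - 1 = 150 + 113 - 1 = 262

262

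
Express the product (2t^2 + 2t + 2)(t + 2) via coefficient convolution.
Ascending coefficients: a = [2, 2, 2], b = [2, 1]. c[0] = 2×2 = 4; c[1] = 2×1 + 2×2 = 6; c[2] = 2×1 + 2×2 = 6; c[3] = 2×1 = 2. Result coefficients: [4, 6, 6, 2] → 2t^3 + 6t^2 + 6t + 4

2t^3 + 6t^2 + 6t + 4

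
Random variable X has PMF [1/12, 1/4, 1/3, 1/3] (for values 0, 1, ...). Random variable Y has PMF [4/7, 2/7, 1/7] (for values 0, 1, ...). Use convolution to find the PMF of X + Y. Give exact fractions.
P(X+Y=k) = Σ_i P(X=i)·P(Y=k-i) — a convolution of [1/12, 1/4, 1/3, 1/3] and [4/7, 2/7, 1/7]. P(X+Y=0) = (1/12)×(4/7) = 1/21; P(X+Y=1) = (1/12)×(2/7) + (1/4)×(4/7) = 1/42 + 1/7 = 1/6; P(X+Y=2) = (1/12)×(1/7) + (1/4)×(2/7) + (1/3)×(4/7) = 1/84 + 1/14 + 4/21 = 23/84; P(X+Y=3) = (1/4)×(1/7) + (1/3)×(2/7) + (1/3)×(4/7) = 1/28 + 2/21 + 4/21 = 9/28; P(X+Y=4) = (1/3)×(1/7) + (1/3)×(2/7) = 1/21 + 2/21 = 1/7; P(X+Y=5) = (1/3)×(1/7) = 1/21. PMF: [1/21, 1/6, 23/84, 9/28, 1/7, 1/21] (sums to 1 ✓)

[1/21, 1/6, 23/84, 9/28, 1/7, 1/21]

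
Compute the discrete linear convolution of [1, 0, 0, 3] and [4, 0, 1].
y[0] = 1×4 = 4; y[1] = 1×0 + 0×4 = 0; y[2] = 1×1 + 0×0 + 0×4 = 1; y[3] = 0×1 + 0×0 + 3×4 = 12; y[4] = 0×1 + 3×0 = 0; y[5] = 3×1 = 3

[4, 0, 1, 12, 0, 3]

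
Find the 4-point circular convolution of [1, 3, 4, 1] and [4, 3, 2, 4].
Use y[k] = Σ_j u[j]·v[(k-j) mod 4]. y[0] = 1×4 + 3×4 + 4×2 + 1×3 = 27; y[1] = 1×3 + 3×4 + 4×4 + 1×2 = 33; y[2] = 1×2 + 3×3 + 4×4 + 1×4 = 31; y[3] = 1×4 + 3×2 + 4×3 + 1×4 = 26. Result: [27, 33, 31, 26]

[27, 33, 31, 26]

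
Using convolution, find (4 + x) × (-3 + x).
Ascending coefficients: a = [4, 1], b = [-3, 1]. c[0] = 4×-3 = -12; c[1] = 4×1 + 1×-3 = 1; c[2] = 1×1 = 1. Result coefficients: [-12, 1, 1] → -12 + x + x^2

-12 + x + x^2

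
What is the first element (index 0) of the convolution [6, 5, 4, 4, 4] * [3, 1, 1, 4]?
Use y[k] = Σ_i a[i]·b[k-i] at k=0. y[0] = 6×3 = 18

18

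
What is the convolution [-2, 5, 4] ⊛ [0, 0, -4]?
y[0] = -2×0 = 0; y[1] = -2×0 + 5×0 = 0; y[2] = -2×-4 + 5×0 + 4×0 = 8; y[3] = 5×-4 + 4×0 = -20; y[4] = 4×-4 = -16

[0, 0, 8, -20, -16]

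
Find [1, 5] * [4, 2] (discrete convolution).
y[0] = 1×4 = 4; y[1] = 1×2 + 5×4 = 22; y[2] = 5×2 = 10

[4, 22, 10]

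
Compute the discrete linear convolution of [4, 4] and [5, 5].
y[0] = 4×5 = 20; y[1] = 4×5 + 4×5 = 40; y[2] = 4×5 = 20

[20, 40, 20]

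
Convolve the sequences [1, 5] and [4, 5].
y[0] = 1×4 = 4; y[1] = 1×5 + 5×4 = 25; y[2] = 5×5 = 25

[4, 25, 25]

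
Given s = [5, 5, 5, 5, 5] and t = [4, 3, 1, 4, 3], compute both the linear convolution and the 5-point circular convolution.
Linear: y_lin[0] = 5×4 = 20; y_lin[1] = 5×3 + 5×4 = 35; y_lin[2] = 5×1 + 5×3 + 5×4 = 40; y_lin[3] = 5×4 + 5×1 + 5×3 + 5×4 = 60; y_lin[4] = 5×3 + 5×4 + 5×1 + 5×3 + 5×4 = 75; y_lin[5] = 5×3 + 5×4 + 5×1 + 5×3 = 55; y_lin[6] = 5×3 + 5×4 + 5×1 = 40; y_lin[7] = 5×3 + 5×4 = 35; y_lin[8] = 5×3 = 15 → [20, 35, 40, 60, 75, 55, 40, 35, 15]. Circular (length 5): y[0] = 5×4 + 5×3 + 5×4 + 5×1 + 5×3 = 75; y[1] = 5×3 + 5×4 + 5×3 + 5×4 + 5×1 = 75; y[2] = 5×1 + 5×3 + 5×4 + 5×3 + 5×4 = 75; y[3] = 5×4 + 5×1 + 5×3 + 5×4 + 5×3 = 75; y[4] = 5×3 + 5×4 + 5×1 + 5×3 + 5×4 = 75 → [75, 75, 75, 75, 75]

Linear: [20, 35, 40, 60, 75, 55, 40, 35, 15], Circular: [75, 75, 75, 75, 75]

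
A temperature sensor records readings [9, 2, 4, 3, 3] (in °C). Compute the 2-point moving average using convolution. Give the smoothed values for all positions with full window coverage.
2-point moving average kernel = [1, 1]. Apply in 'valid' mode (full window coverage): avg[0] = (9 + 2) / 2 = 5.5; avg[1] = (2 + 4) / 2 = 3.0; avg[2] = (4 + 3) / 2 = 3.5; avg[3] = (3 + 3) / 2 = 3.0. Smoothed values: [5.5, 3.0, 3.5, 3.0]

[5.5, 3.0, 3.5, 3.0]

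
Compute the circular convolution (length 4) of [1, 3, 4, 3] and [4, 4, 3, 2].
Use y[k] = Σ_j f[j]·g[(k-j) mod 4]. y[0] = 1×4 + 3×2 + 4×3 + 3×4 = 34; y[1] = 1×4 + 3×4 + 4×2 + 3×3 = 33; y[2] = 1×3 + 3×4 + 4×4 + 3×2 = 37; y[3] = 1×2 + 3×3 + 4×4 + 3×4 = 39. Result: [34, 33, 37, 39]

[34, 33, 37, 39]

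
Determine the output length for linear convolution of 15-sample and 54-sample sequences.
Linear/full convolution length: m + n - 1 = 15 + 54 - 1 = 68

68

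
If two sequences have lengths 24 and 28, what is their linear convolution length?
Linear/full convolution length: m + n - 1 = 24 + 28 - 1 = 51

51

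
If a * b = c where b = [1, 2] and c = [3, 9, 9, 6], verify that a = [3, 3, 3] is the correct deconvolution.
Forward-compute [3, 3, 3] * [1, 2]: c[0] = 3×1 = 3; c[1] = 3×2 + 3×1 = 9; c[2] = 3×2 + 3×1 = 9; c[3] = 3×2 = 6 → [3, 9, 9, 6]. Matches given c = [3, 9, 9, 6], so verified.

Verified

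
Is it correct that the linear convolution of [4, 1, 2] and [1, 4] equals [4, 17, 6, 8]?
Recompute linear convolution of [4, 1, 2] and [1, 4]: y[0] = 4×1 = 4; y[1] = 4×4 + 1×1 = 17; y[2] = 1×4 + 2×1 = 6; y[3] = 2×4 = 8 → [4, 17, 6, 8]. Given [4, 17, 6, 8] matches, so answer: Yes

Yes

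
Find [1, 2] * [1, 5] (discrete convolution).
y[0] = 1×1 = 1; y[1] = 1×5 + 2×1 = 7; y[2] = 2×5 = 10

[1, 7, 10]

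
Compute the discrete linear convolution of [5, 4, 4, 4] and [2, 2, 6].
y[0] = 5×2 = 10; y[1] = 5×2 + 4×2 = 18; y[2] = 5×6 + 4×2 + 4×2 = 46; y[3] = 4×6 + 4×2 + 4×2 = 40; y[4] = 4×6 + 4×2 = 32; y[5] = 4×6 = 24

[10, 18, 46, 40, 32, 24]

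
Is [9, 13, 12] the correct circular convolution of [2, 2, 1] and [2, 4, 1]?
Recompute circular convolution of [2, 2, 1] and [2, 4, 1]: y[0] = 2×2 + 2×1 + 1×4 = 10; y[1] = 2×4 + 2×2 + 1×1 = 13; y[2] = 2×1 + 2×4 + 1×2 = 12 → [10, 13, 12]. Compare to given [9, 13, 12]: they differ at index 0: given 9, correct 10, so answer: No

No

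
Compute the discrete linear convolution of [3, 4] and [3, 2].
y[0] = 3×3 = 9; y[1] = 3×2 + 4×3 = 18; y[2] = 4×2 = 8

[9, 18, 8]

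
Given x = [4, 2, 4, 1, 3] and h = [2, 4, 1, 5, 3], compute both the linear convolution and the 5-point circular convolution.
Linear: y_lin[0] = 4×2 = 8; y_lin[1] = 4×4 + 2×2 = 20; y_lin[2] = 4×1 + 2×4 + 4×2 = 20; y_lin[3] = 4×5 + 2×1 + 4×4 + 1×2 = 40; y_lin[4] = 4×3 + 2×5 + 4×1 + 1×4 + 3×2 = 36; y_lin[5] = 2×3 + 4×5 + 1×1 + 3×4 = 39; y_lin[6] = 4×3 + 1×5 + 3×1 = 20; y_lin[7] = 1×3 + 3×5 = 18; y_lin[8] = 3×3 = 9 → [8, 20, 20, 40, 36, 39, 20, 18, 9]. Circular (length 5): y[0] = 4×2 + 2×3 + 4×5 + 1×1 + 3×4 = 47; y[1] = 4×4 + 2×2 + 4×3 + 1×5 + 3×1 = 40; y[2] = 4×1 + 2×4 + 4×2 + 1×3 + 3×5 = 38; y[3] = 4×5 + 2×1 + 4×4 + 1×2 + 3×3 = 49; y[4] = 4×3 + 2×5 + 4×1 + 1×4 + 3×2 = 36 → [47, 40, 38, 49, 36]

Linear: [8, 20, 20, 40, 36, 39, 20, 18, 9], Circular: [47, 40, 38, 49, 36]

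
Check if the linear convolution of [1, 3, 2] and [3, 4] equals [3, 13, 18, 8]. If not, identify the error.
Recompute linear convolution of [1, 3, 2] and [3, 4]: y[0] = 1×3 = 3; y[1] = 1×4 + 3×3 = 13; y[2] = 3×4 + 2×3 = 18; y[3] = 2×4 = 8 → [3, 13, 18, 8]. Given [3, 13, 18, 8] matches, so answer: Yes

Yes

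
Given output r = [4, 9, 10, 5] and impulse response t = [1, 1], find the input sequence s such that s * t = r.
Deconvolve r=[4, 9, 10, 5] by t=[1, 1]. Since t[0]=1, solve forward: s[0] = r[0] / 1 = 4; s[1] = (r[1] - 4×1) / 1 = 5; s[2] = (r[2] - 5×1) / 1 = 5. So s = [4, 5, 5]. Check by forward convolution: r[0] = 4×1 = 4; r[1] = 4×1 + 5×1 = 9; r[2] = 5×1 + 5×1 = 10; r[3] = 5×1 = 5

[4, 5, 5]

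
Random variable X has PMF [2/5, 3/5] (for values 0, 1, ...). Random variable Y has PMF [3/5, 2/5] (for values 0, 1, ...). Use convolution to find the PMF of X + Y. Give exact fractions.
P(X+Y=k) = Σ_i P(X=i)·P(Y=k-i) — a convolution of [2/5, 3/5] and [3/5, 2/5]. P(X+Y=0) = (2/5)×(3/5) = 6/25; P(X+Y=1) = (2/5)×(2/5) + (3/5)×(3/5) = 4/25 + 9/25 = 13/25; P(X+Y=2) = (3/5)×(2/5) = 6/25. PMF: [6/25, 13/25, 6/25] (sums to 1 ✓)

[6/25, 13/25, 6/25]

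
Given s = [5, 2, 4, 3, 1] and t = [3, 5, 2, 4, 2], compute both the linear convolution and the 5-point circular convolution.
Linear: y_lin[0] = 5×3 = 15; y_lin[1] = 5×5 + 2×3 = 31; y_lin[2] = 5×2 + 2×5 + 4×3 = 32; y_lin[3] = 5×4 + 2×2 + 4×5 + 3×3 = 53; y_lin[4] = 5×2 + 2×4 + 4×2 + 3×5 + 1×3 = 44; y_lin[5] = 2×2 + 4×4 + 3×2 + 1×5 = 31; y_lin[6] = 4×2 + 3×4 + 1×2 = 22; y_lin[7] = 3×2 + 1×4 = 10; y_lin[8] = 1×2 = 2 → [15, 31, 32, 53, 44, 31, 22, 10, 2]. Circular (length 5): y[0] = 5×3 + 2×2 + 4×4 + 3×2 + 1×5 = 46; y[1] = 5×5 + 2×3 + 4×2 + 3×4 + 1×2 = 53; y[2] = 5×2 + 2×5 + 4×3 + 3×2 + 1×4 = 42; y[3] = 5×4 + 2×2 + 4×5 + 3×3 + 1×2 = 55; y[4] = 5×2 + 2×4 + 4×2 + 3×5 + 1×3 = 44 → [46, 53, 42, 55, 44]

Linear: [15, 31, 32, 53, 44, 31, 22, 10, 2], Circular: [46, 53, 42, 55, 44]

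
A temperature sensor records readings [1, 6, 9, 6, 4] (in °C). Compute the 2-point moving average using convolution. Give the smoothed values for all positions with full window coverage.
2-point moving average kernel = [1, 1]. Apply in 'valid' mode (full window coverage): avg[0] = (1 + 6) / 2 = 3.5; avg[1] = (6 + 9) / 2 = 7.5; avg[2] = (9 + 6) / 2 = 7.5; avg[3] = (6 + 4) / 2 = 5.0. Smoothed values: [3.5, 7.5, 7.5, 5.0]

[3.5, 7.5, 7.5, 5.0]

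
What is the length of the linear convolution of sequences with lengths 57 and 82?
Linear/full convolution length: m + n - 1 = 57 + 82 - 1 = 138

138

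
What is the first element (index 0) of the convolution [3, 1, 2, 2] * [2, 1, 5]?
Use y[k] = Σ_i a[i]·b[k-i] at k=0. y[0] = 3×2 = 6

6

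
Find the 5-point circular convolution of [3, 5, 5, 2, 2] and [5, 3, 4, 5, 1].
Use y[k] = Σ_j x[j]·h[(k-j) mod 5]. y[0] = 3×5 + 5×1 + 5×5 + 2×4 + 2×3 = 59; y[1] = 3×3 + 5×5 + 5×1 + 2×5 + 2×4 = 57; y[2] = 3×4 + 5×3 + 5×5 + 2×1 + 2×5 = 64; y[3] = 3×5 + 5×4 + 5×3 + 2×5 + 2×1 = 62; y[4] = 3×1 + 5×5 + 5×4 + 2×3 + 2×5 = 64. Result: [59, 57, 64, 62, 64]

[59, 57, 64, 62, 64]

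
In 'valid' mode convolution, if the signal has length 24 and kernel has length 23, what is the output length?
'Valid' mode counts only positions where the kernel fully overlaps the signal: m - n + 1 = 24 - 23 + 1 = 2

2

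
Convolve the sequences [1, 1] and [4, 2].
y[0] = 1×4 = 4; y[1] = 1×2 + 1×4 = 6; y[2] = 1×2 = 2

[4, 6, 2]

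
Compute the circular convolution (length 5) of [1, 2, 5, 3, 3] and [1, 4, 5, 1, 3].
Use y[k] = Σ_j f[j]·g[(k-j) mod 5]. y[0] = 1×1 + 2×3 + 5×1 + 3×5 + 3×4 = 39; y[1] = 1×4 + 2×1 + 5×3 + 3×1 + 3×5 = 39; y[2] = 1×5 + 2×4 + 5×1 + 3×3 + 3×1 = 30; y[3] = 1×1 + 2×5 + 5×4 + 3×1 + 3×3 = 43; y[4] = 1×3 + 2×1 + 5×5 + 3×4 + 3×1 = 45. Result: [39, 39, 30, 43, 45]

[39, 39, 30, 43, 45]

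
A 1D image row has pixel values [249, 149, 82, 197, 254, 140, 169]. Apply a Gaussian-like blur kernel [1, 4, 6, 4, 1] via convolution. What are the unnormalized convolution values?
Convolve image row [249, 149, 82, 197, 254, 140, 169] with kernel [1, 4, 6, 4, 1]: y[0] = 249×1 = 249; y[1] = 249×4 + 149×1 = 1145; y[2] = 249×6 + 149×4 + 82×1 = 2172; y[3] = 249×4 + 149×6 + 82×4 + 197×1 = 2415; y[4] = 249×1 + 149×4 + 82×6 + 197×4 + 254×1 = 2379; y[5] = 149×1 + 82×4 + 197×6 + 254×4 + 140×1 = 2815; y[6] = 82×1 + 197×4 + 254×6 + 140×4 + 169×1 = 3123; y[7] = 197×1 + 254×4 + 140×6 + 169×4 = 2729; y[8] = 254×1 + 140×4 + 169×6 = 1828; y[9] = 140×1 + 169×4 = 816; y[10] = 169×1 = 169 → [249, 1145, 2172, 2415, 2379, 2815, 3123, 2729, 1828, 816, 169]. Normalization factor = sum(kernel) = 16.

[249, 1145, 2172, 2415, 2379, 2815, 3123, 2729, 1828, 816, 169]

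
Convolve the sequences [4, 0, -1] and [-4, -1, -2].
y[0] = 4×-4 = -16; y[1] = 4×-1 + 0×-4 = -4; y[2] = 4×-2 + 0×-1 + -1×-4 = -4; y[3] = 0×-2 + -1×-1 = 1; y[4] = -1×-2 = 2

[-16, -4, -4, 1, 2]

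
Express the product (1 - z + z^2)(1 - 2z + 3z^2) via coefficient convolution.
Ascending coefficients: a = [1, -1, 1], b = [1, -2, 3]. c[0] = 1×1 = 1; c[1] = 1×-2 + -1×1 = -3; c[2] = 1×3 + -1×-2 + 1×1 = 6; c[3] = -1×3 + 1×-2 = -5; c[4] = 1×3 = 3. Result coefficients: [1, -3, 6, -5, 3] → 1 - 3z + 6z^2 - 5z^3 + 3z^4

1 - 3z + 6z^2 - 5z^3 + 3z^4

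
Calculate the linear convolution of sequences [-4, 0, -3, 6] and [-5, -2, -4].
y[0] = -4×-5 = 20; y[1] = -4×-2 + 0×-5 = 8; y[2] = -4×-4 + 0×-2 + -3×-5 = 31; y[3] = 0×-4 + -3×-2 + 6×-5 = -24; y[4] = -3×-4 + 6×-2 = 0; y[5] = 6×-4 = -24

[20, 8, 31, -24, 0, -24]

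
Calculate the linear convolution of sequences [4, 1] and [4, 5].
y[0] = 4×4 = 16; y[1] = 4×5 + 1×4 = 24; y[2] = 1×5 = 5

[16, 24, 5]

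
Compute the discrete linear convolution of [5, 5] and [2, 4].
y[0] = 5×2 = 10; y[1] = 5×4 + 5×2 = 30; y[2] = 5×4 = 20

[10, 30, 20]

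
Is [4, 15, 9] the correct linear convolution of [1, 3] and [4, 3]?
Recompute linear convolution of [1, 3] and [4, 3]: y[0] = 1×4 = 4; y[1] = 1×3 + 3×4 = 15; y[2] = 3×3 = 9 → [4, 15, 9]. Given [4, 15, 9] matches, so answer: Yes

Yes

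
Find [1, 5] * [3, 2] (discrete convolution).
y[0] = 1×3 = 3; y[1] = 1×2 + 5×3 = 17; y[2] = 5×2 = 10

[3, 17, 10]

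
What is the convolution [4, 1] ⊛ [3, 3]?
y[0] = 4×3 = 12; y[1] = 4×3 + 1×3 = 15; y[2] = 1×3 = 3

[12, 15, 3]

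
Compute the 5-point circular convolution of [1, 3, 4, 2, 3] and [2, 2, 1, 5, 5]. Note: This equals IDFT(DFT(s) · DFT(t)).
Either evaluate y[k] = Σ_j s[j]·t[(k-j) mod 5] directly, or use IDFT(DFT(s) · DFT(t)). y[0] = 1×2 + 3×5 + 4×5 + 2×1 + 3×2 = 45; y[1] = 1×2 + 3×2 + 4×5 + 2×5 + 3×1 = 41; y[2] = 1×1 + 3×2 + 4×2 + 2×5 + 3×5 = 40; y[3] = 1×5 + 3×1 + 4×2 + 2×2 + 3×5 = 35; y[4] = 1×5 + 3×5 + 4×1 + 2×2 + 3×2 = 34. Result: [45, 41, 40, 35, 34]

[45, 41, 40, 35, 34]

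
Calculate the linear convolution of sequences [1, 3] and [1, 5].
y[0] = 1×1 = 1; y[1] = 1×5 + 3×1 = 8; y[2] = 3×5 = 15

[1, 8, 15]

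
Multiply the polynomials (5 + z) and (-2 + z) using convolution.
Ascending coefficients: a = [5, 1], b = [-2, 1]. c[0] = 5×-2 = -10; c[1] = 5×1 + 1×-2 = 3; c[2] = 1×1 = 1. Result coefficients: [-10, 3, 1] → -10 + 3z + z^2

-10 + 3z + z^2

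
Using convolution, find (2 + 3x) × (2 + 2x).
Ascending coefficients: a = [2, 3], b = [2, 2]. c[0] = 2×2 = 4; c[1] = 2×2 + 3×2 = 10; c[2] = 3×2 = 6. Result coefficients: [4, 10, 6] → 4 + 10x + 6x^2

4 + 10x + 6x^2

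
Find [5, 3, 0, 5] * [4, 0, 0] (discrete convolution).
y[0] = 5×4 = 20; y[1] = 5×0 + 3×4 = 12; y[2] = 5×0 + 3×0 + 0×4 = 0; y[3] = 3×0 + 0×0 + 5×4 = 20; y[4] = 0×0 + 5×0 = 0; y[5] = 5×0 = 0

[20, 12, 0, 20, 0, 0]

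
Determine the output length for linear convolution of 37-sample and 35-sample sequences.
Linear/full convolution length: m + n - 1 = 37 + 35 - 1 = 71

71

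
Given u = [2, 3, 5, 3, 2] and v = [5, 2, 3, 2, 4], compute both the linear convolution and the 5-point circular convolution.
Linear: y_lin[0] = 2×5 = 10; y_lin[1] = 2×2 + 3×5 = 19; y_lin[2] = 2×3 + 3×2 + 5×5 = 37; y_lin[3] = 2×2 + 3×3 + 5×2 + 3×5 = 38; y_lin[4] = 2×4 + 3×2 + 5×3 + 3×2 + 2×5 = 45; y_lin[5] = 3×4 + 5×2 + 3×3 + 2×2 = 35; y_lin[6] = 5×4 + 3×2 + 2×3 = 32; y_lin[7] = 3×4 + 2×2 = 16; y_lin[8] = 2×4 = 8 → [10, 19, 37, 38, 45, 35, 32, 16, 8]. Circular (length 5): y[0] = 2×5 + 3×4 + 5×2 + 3×3 + 2×2 = 45; y[1] = 2×2 + 3×5 + 5×4 + 3×2 + 2×3 = 51; y[2] = 2×3 + 3×2 + 5×5 + 3×4 + 2×2 = 53; y[3] = 2×2 + 3×3 + 5×2 + 3×5 + 2×4 = 46; y[4] = 2×4 + 3×2 + 5×3 + 3×2 + 2×5 = 45 → [45, 51, 53, 46, 45]

Linear: [10, 19, 37, 38, 45, 35, 32, 16, 8], Circular: [45, 51, 53, 46, 45]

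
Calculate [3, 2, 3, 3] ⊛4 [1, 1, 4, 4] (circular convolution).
Use y[k] = Σ_j x[j]·h[(k-j) mod 4]. y[0] = 3×1 + 2×4 + 3×4 + 3×1 = 26; y[1] = 3×1 + 2×1 + 3×4 + 3×4 = 29; y[2] = 3×4 + 2×1 + 3×1 + 3×4 = 29; y[3] = 3×4 + 2×4 + 3×1 + 3×1 = 26. Result: [26, 29, 29, 26]

[26, 29, 29, 26]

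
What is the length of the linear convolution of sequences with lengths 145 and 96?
Linear/full convolution length: m + n - 1 = 145 + 96 - 1 = 240

240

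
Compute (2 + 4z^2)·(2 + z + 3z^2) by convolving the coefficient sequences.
Ascending coefficients: a = [2, 0, 4], b = [2, 1, 3]. c[0] = 2×2 = 4; c[1] = 2×1 + 0×2 = 2; c[2] = 2×3 + 0×1 + 4×2 = 14; c[3] = 0×3 + 4×1 = 4; c[4] = 4×3 = 12. Result coefficients: [4, 2, 14, 4, 12] → 4 + 2z + 14z^2 + 4z^3 + 12z^4

4 + 2z + 14z^2 + 4z^3 + 12z^4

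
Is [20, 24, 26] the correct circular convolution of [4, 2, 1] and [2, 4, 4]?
Recompute circular convolution of [4, 2, 1] and [2, 4, 4]: y[0] = 4×2 + 2×4 + 1×4 = 20; y[1] = 4×4 + 2×2 + 1×4 = 24; y[2] = 4×4 + 2×4 + 1×2 = 26 → [20, 24, 26]. Given [20, 24, 26] matches, so answer: Yes

Yes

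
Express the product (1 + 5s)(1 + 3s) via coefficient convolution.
Ascending coefficients: a = [1, 5], b = [1, 3]. c[0] = 1×1 = 1; c[1] = 1×3 + 5×1 = 8; c[2] = 5×3 = 15. Result coefficients: [1, 8, 15] → 1 + 8s + 15s^2

1 + 8s + 15s^2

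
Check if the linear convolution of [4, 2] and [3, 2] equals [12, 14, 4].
Recompute linear convolution of [4, 2] and [3, 2]: y[0] = 4×3 = 12; y[1] = 4×2 + 2×3 = 14; y[2] = 2×2 = 4 → [12, 14, 4]. Given [12, 14, 4] matches, so answer: Yes

Yes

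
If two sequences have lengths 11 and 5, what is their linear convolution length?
Linear/full convolution length: m + n - 1 = 11 + 5 - 1 = 15

15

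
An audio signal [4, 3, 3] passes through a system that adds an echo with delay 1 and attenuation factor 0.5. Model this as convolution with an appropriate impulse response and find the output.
Direct-path + delayed-attenuated-path model → impulse response h = [1, 0.5] (1 at lag 0, 0.5 at lag 1). Output y[n] = x[n] + 0.5·x[n - 1] (with x[n] = 0 outside 0..2): y[0] = 4 + 0.5×0 = 4; y[1] = 3 + 0.5×4 = 5.0; y[2] = 3 + 0.5×3 = 4.5; y[3] = 0 + 0.5×3 = 1.5. So y = [4, 5.0, 4.5, 1.5]

[4, 5.0, 4.5, 1.5]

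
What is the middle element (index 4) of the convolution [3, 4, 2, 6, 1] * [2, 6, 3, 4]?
Use y[k] = Σ_i a[i]·b[k-i] at k=4. y[4] = 4×4 + 2×3 + 6×6 + 1×2 = 60

60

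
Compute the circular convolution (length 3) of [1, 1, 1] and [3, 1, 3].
Use y[k] = Σ_j s[j]·t[(k-j) mod 3]. y[0] = 1×3 + 1×3 + 1×1 = 7; y[1] = 1×1 + 1×3 + 1×3 = 7; y[2] = 1×3 + 1×1 + 1×3 = 7. Result: [7, 7, 7]

[7, 7, 7]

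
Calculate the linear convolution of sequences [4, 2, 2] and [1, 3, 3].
y[0] = 4×1 = 4; y[1] = 4×3 + 2×1 = 14; y[2] = 4×3 + 2×3 + 2×1 = 20; y[3] = 2×3 + 2×3 = 12; y[4] = 2×3 = 6

[4, 14, 20, 12, 6]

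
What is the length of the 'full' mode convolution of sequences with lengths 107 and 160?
Linear/full convolution length: m + n - 1 = 107 + 160 - 1 = 266

266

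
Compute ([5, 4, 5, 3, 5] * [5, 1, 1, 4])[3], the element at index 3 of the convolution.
Use y[k] = Σ_i a[i]·b[k-i] at k=3. y[3] = 5×4 + 4×1 + 5×1 + 3×5 = 44

44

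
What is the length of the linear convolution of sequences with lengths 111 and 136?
Linear/full convolution length: m + n - 1 = 111 + 136 - 1 = 246

246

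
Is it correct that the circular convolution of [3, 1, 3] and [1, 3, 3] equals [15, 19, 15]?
Recompute circular convolution of [3, 1, 3] and [1, 3, 3]: y[0] = 3×1 + 1×3 + 3×3 = 15; y[1] = 3×3 + 1×1 + 3×3 = 19; y[2] = 3×3 + 1×3 + 3×1 = 15 → [15, 19, 15]. Given [15, 19, 15] matches, so answer: Yes

Yes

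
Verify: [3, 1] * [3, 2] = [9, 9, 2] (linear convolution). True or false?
Recompute linear convolution of [3, 1] and [3, 2]: y[0] = 3×3 = 9; y[1] = 3×2 + 1×3 = 9; y[2] = 1×2 = 2 → [9, 9, 2]. Given [9, 9, 2] matches, so answer: Yes

Yes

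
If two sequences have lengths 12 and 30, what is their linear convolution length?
Linear/full convolution length: m + n - 1 = 12 + 30 - 1 = 41

41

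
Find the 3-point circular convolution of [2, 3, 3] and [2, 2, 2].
Use y[k] = Σ_j a[j]·b[(k-j) mod 3]. y[0] = 2×2 + 3×2 + 3×2 = 16; y[1] = 2×2 + 3×2 + 3×2 = 16; y[2] = 2×2 + 3×2 + 3×2 = 16. Result: [16, 16, 16]

[16, 16, 16]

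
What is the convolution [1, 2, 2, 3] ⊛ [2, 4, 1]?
y[0] = 1×2 = 2; y[1] = 1×4 + 2×2 = 8; y[2] = 1×1 + 2×4 + 2×2 = 13; y[3] = 2×1 + 2×4 + 3×2 = 16; y[4] = 2×1 + 3×4 = 14; y[5] = 3×1 = 3

[2, 8, 13, 16, 14, 3]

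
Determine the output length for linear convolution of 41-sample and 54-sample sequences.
Linear/full convolution length: m + n - 1 = 41 + 54 - 1 = 94

94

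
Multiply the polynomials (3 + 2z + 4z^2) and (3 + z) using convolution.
Ascending coefficients: a = [3, 2, 4], b = [3, 1]. c[0] = 3×3 = 9; c[1] = 3×1 + 2×3 = 9; c[2] = 2×1 + 4×3 = 14; c[3] = 4×1 = 4. Result coefficients: [9, 9, 14, 4] → 9 + 9z + 14z^2 + 4z^3

9 + 9z + 14z^2 + 4z^3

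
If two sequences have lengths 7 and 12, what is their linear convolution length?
Linear/full convolution length: m + n - 1 = 7 + 12 - 1 = 18

18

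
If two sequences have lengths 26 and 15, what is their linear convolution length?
Linear/full convolution length: m + n - 1 = 26 + 15 - 1 = 40

40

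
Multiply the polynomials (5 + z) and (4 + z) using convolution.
Ascending coefficients: a = [5, 1], b = [4, 1]. c[0] = 5×4 = 20; c[1] = 5×1 + 1×4 = 9; c[2] = 1×1 = 1. Result coefficients: [20, 9, 1] → 20 + 9z + z^2

20 + 9z + z^2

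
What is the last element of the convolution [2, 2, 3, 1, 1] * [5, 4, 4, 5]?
Use y[k] = Σ_i a[i]·b[k-i] at k=7. y[7] = 1×5 = 5

5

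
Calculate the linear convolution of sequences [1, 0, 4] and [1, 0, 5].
y[0] = 1×1 = 1; y[1] = 1×0 + 0×1 = 0; y[2] = 1×5 + 0×0 + 4×1 = 9; y[3] = 0×5 + 4×0 = 0; y[4] = 4×5 = 20

[1, 0, 9, 0, 20]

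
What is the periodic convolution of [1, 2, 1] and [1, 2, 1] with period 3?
Use y[k] = Σ_j s[j]·t[(k-j) mod 3]. y[0] = 1×1 + 2×1 + 1×2 = 5; y[1] = 1×2 + 2×1 + 1×1 = 5; y[2] = 1×1 + 2×2 + 1×1 = 6. Result: [5, 5, 6]

[5, 5, 6]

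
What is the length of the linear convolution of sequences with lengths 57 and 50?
Linear/full convolution length: m + n - 1 = 57 + 50 - 1 = 106

106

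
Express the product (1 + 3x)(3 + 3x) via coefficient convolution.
Ascending coefficients: a = [1, 3], b = [3, 3]. c[0] = 1×3 = 3; c[1] = 1×3 + 3×3 = 12; c[2] = 3×3 = 9. Result coefficients: [3, 12, 9] → 3 + 12x + 9x^2

3 + 12x + 9x^2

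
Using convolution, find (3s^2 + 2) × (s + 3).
Ascending coefficients: a = [2, 0, 3], b = [3, 1]. c[0] = 2×3 = 6; c[1] = 2×1 + 0×3 = 2; c[2] = 0×1 + 3×3 = 9; c[3] = 3×1 = 3. Result coefficients: [6, 2, 9, 3] → 3s^3 + 9s^2 + 2s + 6

3s^3 + 9s^2 + 2s + 6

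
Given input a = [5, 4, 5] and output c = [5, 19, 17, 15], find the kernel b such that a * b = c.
Output length 4 = len(a) + len(b) - 1 ⇒ len(b) = 2. Solve b forward using b[k] = (c[k] - Σ_{i≥1} a[i]·b[k-i]) / a[0]: b[0] = c[0] / a[0] = 5 / 5 = 1; b[1] = (c[1] - 4×1) / a[0] = (19 - 4×1) / 5 = 3. So b = [1, 3]. Forward-check [5, 4, 5] * [1, 3]: c[0] = 5×1 = 5; c[1] = 5×3 + 4×1 = 19; c[2] = 4×3 + 5×1 = 17; c[3] = 5×3 = 15 → [5, 19, 17, 15] ✓

[1, 3]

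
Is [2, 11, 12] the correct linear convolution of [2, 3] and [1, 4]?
Recompute linear convolution of [2, 3] and [1, 4]: y[0] = 2×1 = 2; y[1] = 2×4 + 3×1 = 11; y[2] = 3×4 = 12 → [2, 11, 12]. Given [2, 11, 12] matches, so answer: Yes

Yes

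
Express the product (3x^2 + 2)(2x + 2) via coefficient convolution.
Ascending coefficients: a = [2, 0, 3], b = [2, 2]. c[0] = 2×2 = 4; c[1] = 2×2 + 0×2 = 4; c[2] = 0×2 + 3×2 = 6; c[3] = 3×2 = 6. Result coefficients: [4, 4, 6, 6] → 6x^3 + 6x^2 + 4x + 4

6x^3 + 6x^2 + 4x + 4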